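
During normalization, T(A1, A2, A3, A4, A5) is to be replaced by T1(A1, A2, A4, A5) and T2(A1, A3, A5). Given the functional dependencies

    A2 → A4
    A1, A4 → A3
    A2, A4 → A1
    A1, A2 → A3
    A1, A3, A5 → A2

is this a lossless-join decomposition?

No

Common attributes: T1 ∩ T2 = {A1, A5}.
No dependency enlarges {A1, A5}, so (A1, A5)⁺ = {A1, A5}.
The closure contains neither all of T1 = {A1, A2, A4, A5} nor all of T2 = {A1, A3, A5}, so the common attributes are not a superkey of either fragment. The join is lossy.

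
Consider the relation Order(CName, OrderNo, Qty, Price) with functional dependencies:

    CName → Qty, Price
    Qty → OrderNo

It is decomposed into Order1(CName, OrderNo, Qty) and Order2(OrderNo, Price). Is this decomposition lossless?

No

Common attributes: Order1 ∩ Order2 = {OrderNo}.
No dependency enlarges {OrderNo}, so (OrderNo)⁺ = {OrderNo}.
The closure contains neither all of Order1 = {CName, OrderNo, Qty} nor all of Order2 = {OrderNo, Price}, so the common attributes are not a superkey of either fragment. The join is lossy.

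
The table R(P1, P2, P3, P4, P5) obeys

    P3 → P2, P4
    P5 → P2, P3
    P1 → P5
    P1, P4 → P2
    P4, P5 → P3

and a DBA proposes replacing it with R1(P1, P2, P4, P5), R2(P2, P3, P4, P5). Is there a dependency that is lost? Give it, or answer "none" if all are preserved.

none

P3 → P2, P4 lies within R2.
P5 → P2, P3 lies within R2.
P1 → P5 lies within R1.
P1, P4 → P2 lies within R1.
P4, P5 → P3 lies within R2.
Every dependency is enforceable on the fragments, so the decomposition is dependency-preserving.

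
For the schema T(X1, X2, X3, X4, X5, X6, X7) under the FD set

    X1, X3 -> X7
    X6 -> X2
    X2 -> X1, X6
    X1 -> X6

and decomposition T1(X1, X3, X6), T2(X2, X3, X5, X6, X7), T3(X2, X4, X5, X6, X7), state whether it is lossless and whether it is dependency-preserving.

Lossless test (chase): Rows 1 and 2 agree on X6; apply X6→X2 and equate their X2 entries. Rows 1 and 2 agree on X2; apply X2→X1, X6 and equate their X1, X6 entries. Rows 1 and 3 agree on X2; apply X2→X1, X6 and equate their X1, X6 entries. Rows 1 and 2 agree on X1, X3; apply X1, X3→X7 and equate their X7 entries. No row becomes fully distinguished — the join is lossy.
Dependency preservation: X1, X3 → X7; X2 → X1, X6 are not contained in any single fragment, but the restricted closure of each left-hand side across the fragments still reaches the right-hand side; the remaining FDs each lie inside some fragment. All dependencies are preserved.

lossy but dependency-preserving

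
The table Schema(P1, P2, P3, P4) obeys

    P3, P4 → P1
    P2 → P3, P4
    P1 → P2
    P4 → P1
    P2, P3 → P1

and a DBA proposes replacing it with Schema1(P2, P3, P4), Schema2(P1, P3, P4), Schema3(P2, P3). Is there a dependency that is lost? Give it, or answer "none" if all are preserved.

P3, P4 → P1 lies within Schema2.
P2 → P3, P4 lies within Schema1.
P1 → P2: restricted closure across fragments reaches P2.
P4 → P1 lies within Schema2.
P2, P3 → P1: restricted closure across fragments reaches P1.
Every dependency is enforceable on the fragments, so the decomposition is dependency-preserving.

none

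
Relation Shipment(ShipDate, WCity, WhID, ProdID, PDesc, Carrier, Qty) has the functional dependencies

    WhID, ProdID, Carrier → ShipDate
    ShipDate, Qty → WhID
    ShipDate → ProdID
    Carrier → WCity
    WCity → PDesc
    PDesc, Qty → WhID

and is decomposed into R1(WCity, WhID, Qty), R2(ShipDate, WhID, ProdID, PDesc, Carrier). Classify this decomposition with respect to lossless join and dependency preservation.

lossy and not dependency-preserving

Lossless test: (WhID)⁺ = {WhID}, which is a superkey of neither fragment — lossy.
Dependency preservation: the restricted closure of {ShipDate, Qty} across the fragments never reaches {WhID}, so ShipDate, Qty → WhID cannot be enforced without a join — not preserved.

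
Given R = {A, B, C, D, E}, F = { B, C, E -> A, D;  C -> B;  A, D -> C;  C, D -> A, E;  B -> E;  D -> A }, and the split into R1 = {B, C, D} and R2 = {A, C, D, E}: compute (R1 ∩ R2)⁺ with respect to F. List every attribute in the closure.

R1 ∩ R2 = {C, D}.
C → B applies, adding B
C, D → A, E applies, adding A, E
Closure: {A, B, C, D, E}.

A, B, C, D, E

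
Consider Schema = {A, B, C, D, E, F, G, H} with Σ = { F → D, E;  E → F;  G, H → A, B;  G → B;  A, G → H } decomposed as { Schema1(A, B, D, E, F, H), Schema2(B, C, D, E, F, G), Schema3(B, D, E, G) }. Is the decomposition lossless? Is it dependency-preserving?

lossy and not dependency-preserving

Lossless test (chase): Rows 1 and 3 agree on E; apply E→F and equate their F entries. No row becomes fully distinguished — the join is lossy.
Dependency preservation: the restricted closure of {G, H} across the fragments never reaches {A, B}, so G, H → A, B cannot be enforced without a join — not preserved.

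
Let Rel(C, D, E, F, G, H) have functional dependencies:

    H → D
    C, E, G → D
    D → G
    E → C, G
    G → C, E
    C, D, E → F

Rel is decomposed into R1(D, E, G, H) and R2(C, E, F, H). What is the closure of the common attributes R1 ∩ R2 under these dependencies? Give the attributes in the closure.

R1 ∩ R2 = {E, H}.
H → D applies, adding D
D → G applies, adding G
E → C, G applies, adding C
C, D, E → F applies, adding F
Closure: {C, D, E, F, G, H}.

C, D, E, F, G, H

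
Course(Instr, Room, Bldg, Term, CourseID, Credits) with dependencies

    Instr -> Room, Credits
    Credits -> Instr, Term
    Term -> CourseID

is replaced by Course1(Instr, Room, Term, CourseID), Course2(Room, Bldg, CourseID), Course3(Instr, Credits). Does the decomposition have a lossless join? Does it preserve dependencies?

Lossless test (chase): Rows 1 and 3 agree on Instr; apply Instr→Room, Credits and equate their Room, Credits entries. Rows 1 and 3 agree on Credits; apply Credits→Instr, Term and equate their Instr, Term entries. Rows 1 and 3 agree on Term; apply Term→CourseID and equate their CourseID entries. No row becomes fully distinguished — the join is lossy.
Dependency preservation: Instr → Room, Credits; Credits → Instr, Term are not contained in any single fragment, but the restricted closure of each left-hand side across the fragments still reaches the right-hand side; the remaining FDs each lie inside some fragment. All dependencies are preserved.

lossy but dependency-preserving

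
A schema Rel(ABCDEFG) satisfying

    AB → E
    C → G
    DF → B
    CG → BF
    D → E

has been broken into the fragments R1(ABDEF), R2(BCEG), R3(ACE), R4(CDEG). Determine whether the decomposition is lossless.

Chase test. Columns are ABCDEFG; row i has aⱼ where attribute j ∈ Ri, else bᵢⱼ.
Initial tableau (one row per fragment):
  row 1: a1 a2 b13 a4 a5 a6 b17
  row 2: b21 a2 a3 b24 a5 b26 a7
  row 3: a1 b32 a3 b34 a5 b36 b37
  row 4: b41 b42 a3 a4 a5 b46 a7
Rows 2 and 3 agree on C; apply C→G and equate their G entries.
Rows 2 and 3 agree on CG; apply CG→BF and equate their BF entries.
Rows 2 and 4 agree on CG; apply CG→BF and equate their BF entries.
No row becomes fully distinguished — the join is lossy.

No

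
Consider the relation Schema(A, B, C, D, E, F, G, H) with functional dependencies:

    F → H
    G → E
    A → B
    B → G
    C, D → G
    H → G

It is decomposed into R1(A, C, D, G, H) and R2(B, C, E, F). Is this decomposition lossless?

No

Common attributes: R1 ∩ R2 = {C}.
No dependency enlarges {C}, so (C)⁺ = {C}.
The closure contains neither all of R1 = {A, C, D, G, H} nor all of R2 = {B, C, E, F}, so the common attributes are not a superkey of either fragment. The join is lossy.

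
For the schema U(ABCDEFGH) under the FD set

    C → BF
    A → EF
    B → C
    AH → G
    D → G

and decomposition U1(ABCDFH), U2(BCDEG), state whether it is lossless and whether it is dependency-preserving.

lossy and not dependency-preserving

Lossless test: (BCD)⁺ = {BCDFG}, which is a superkey of neither fragment — lossy.
Dependency preservation: the restricted closure of {A} across the fragments never reaches {EF}, so A → EF cannot be enforced without a join — not preserved.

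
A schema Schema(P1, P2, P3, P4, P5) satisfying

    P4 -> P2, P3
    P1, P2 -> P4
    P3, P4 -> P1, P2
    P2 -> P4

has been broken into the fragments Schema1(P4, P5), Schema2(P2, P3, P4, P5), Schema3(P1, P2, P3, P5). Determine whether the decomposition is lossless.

Yes

Chase test. Columns are P1, P2, P3, P4, P5; row i has aⱼ where attribute j ∈ Schemai, else bᵢⱼ.
Initial tableau (one row per fragment):
  row 1: b11 b12 b13 a4 a5
  row 2: b21 a2 a3 a4 a5
  row 3: a1 a2 a3 b34 a5
Rows 1 and 2 agree on P4; apply P4→P2, P3 and equate their P2, P3 entries.
Rows 1 and 2 agree on P3, P4; apply P3, P4→P1, P2 and equate their P1, P2 entries.
Rows 1 and 3 agree on P2; apply P2→P4 and equate their P4 entries.
Rows 1 and 3 agree on P3, P4; apply P3, P4→P1, P2 and equate their P1, P2 entries.
Row 1 is now all distinguished symbols — the join is lossless.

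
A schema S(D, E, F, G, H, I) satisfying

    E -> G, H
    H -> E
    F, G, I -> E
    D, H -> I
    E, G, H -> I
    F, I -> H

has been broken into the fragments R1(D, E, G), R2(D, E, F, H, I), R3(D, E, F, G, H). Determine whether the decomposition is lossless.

Chase test. Columns are D, E, F, G, H, I; row i has aⱼ where attribute j ∈ Ri, else bᵢⱼ.
Initial tableau (one row per fragment):
  row 1: a1 a2 b13 a4 b15 b16
  row 2: a1 a2 a3 b24 a5 a6
  row 3: a1 a2 a3 a4 a5 b36
Rows 1 and 2 agree on E; apply E→G, H and equate their G, H entries.
Rows 1 and 2 agree on D, H; apply D, H→I and equate their I entries.
Rows 1 and 3 agree on D, H; apply D, H→I and equate their I entries.
Row 2 is now all distinguished symbols — the join is lossless.

Yes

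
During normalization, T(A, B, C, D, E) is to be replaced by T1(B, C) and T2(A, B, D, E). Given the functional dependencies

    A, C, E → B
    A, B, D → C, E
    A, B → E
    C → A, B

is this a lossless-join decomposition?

No

Common attributes: T1 ∩ T2 = {B}.
No dependency enlarges {B}, so (B)⁺ = {B}.
The closure contains neither all of T1 = {B, C} nor all of T2 = {A, B, D, E}, so the common attributes are not a superkey of either fragment. The join is lossy.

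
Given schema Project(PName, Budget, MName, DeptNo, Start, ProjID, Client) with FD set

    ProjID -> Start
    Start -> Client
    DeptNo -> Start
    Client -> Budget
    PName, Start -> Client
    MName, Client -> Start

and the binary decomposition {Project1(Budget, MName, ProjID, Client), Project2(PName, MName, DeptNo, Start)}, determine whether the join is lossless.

No

Common attributes: Project1 ∩ Project2 = {MName}.
No dependency enlarges {MName}, so (MName)⁺ = {MName}.
The closure contains neither all of Project1 = {Budget, MName, ProjID, Client} nor all of Project2 = {PName, MName, DeptNo, Start}, so the common attributes are not a superkey of either fragment. The join is lossy.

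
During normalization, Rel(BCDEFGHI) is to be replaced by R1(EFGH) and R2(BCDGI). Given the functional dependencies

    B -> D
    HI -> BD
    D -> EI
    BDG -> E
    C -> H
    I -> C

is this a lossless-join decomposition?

Common attributes: R1 ∩ R2 = {G}.
No dependency enlarges {G}, so (G)⁺ = {G}.
The closure contains neither all of R1 = {EFGH} nor all of R2 = {BCDGI}, so the common attributes are not a superkey of either fragment. The join is lossy.

No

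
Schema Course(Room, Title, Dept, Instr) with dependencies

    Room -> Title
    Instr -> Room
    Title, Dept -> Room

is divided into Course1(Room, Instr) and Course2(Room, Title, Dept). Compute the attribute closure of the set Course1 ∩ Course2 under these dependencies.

Room, Title

Course1 ∩ Course2 = {Room}.
Room → Title applies, adding Title
Closure: {Room, Title}.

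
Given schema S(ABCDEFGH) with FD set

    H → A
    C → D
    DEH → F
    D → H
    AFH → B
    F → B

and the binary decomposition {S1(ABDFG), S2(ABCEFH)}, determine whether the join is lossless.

No

Common attributes: S1 ∩ S2 = {ABF}.
No dependency enlarges {ABF}, so (ABF)⁺ = {ABF}.
The closure contains neither all of S1 = {ABDFG} nor all of S2 = {ABCEFH}, so the common attributes are not a superkey of either fragment. The join is lossy.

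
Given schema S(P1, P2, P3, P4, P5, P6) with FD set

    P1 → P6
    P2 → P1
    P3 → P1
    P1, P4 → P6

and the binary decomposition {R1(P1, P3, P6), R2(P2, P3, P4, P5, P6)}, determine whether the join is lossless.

Common attributes: R1 ∩ R2 = {P3, P6}.
Closure of {P3, P6}: P3 → P1 applies, adding P1. So (P3, P6)⁺ = {P1, P3, P6}.
This closure contains every attribute of R1, so R1 ∩ R2 → R1. The join is lossless.

Yes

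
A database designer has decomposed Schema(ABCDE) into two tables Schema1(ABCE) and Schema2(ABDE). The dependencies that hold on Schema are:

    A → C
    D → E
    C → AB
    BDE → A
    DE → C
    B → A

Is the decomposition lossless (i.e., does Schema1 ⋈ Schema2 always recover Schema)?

Common attributes: Schema1 ∩ Schema2 = {ABE}.
Closure of {ABE}: A → C applies, adding C. So (ABE)⁺ = {ABCE}.
This closure contains every attribute of Schema1, so Schema1 ∩ Schema2 → Schema1. The join is lossless.

Yes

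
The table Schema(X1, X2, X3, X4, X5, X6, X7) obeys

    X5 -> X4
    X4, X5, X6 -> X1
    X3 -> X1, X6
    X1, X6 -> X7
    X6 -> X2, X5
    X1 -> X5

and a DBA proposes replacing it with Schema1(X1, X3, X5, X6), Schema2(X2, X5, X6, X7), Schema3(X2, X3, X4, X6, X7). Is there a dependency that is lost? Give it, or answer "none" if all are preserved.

Check X5 → X4: no single fragment contains all of {X4, X5}, and the restricted closure of {X5} across the fragments never reaches {X4}.
X4, X5, X6 → X1 is preserved.
X3 → X1, X6 is preserved.
X1, X6 → X7 is preserved.
X6 → X2, X5 is preserved.
X1 → X5 is preserved.

X5 -> X4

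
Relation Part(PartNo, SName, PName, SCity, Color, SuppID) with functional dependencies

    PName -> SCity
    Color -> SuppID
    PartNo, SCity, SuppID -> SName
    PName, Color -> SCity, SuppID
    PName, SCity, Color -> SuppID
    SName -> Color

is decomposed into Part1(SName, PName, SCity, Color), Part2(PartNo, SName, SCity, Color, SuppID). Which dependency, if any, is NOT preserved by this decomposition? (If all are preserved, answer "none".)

PName → SCity lies within Part1.
Color → SuppID lies within Part2.
PartNo, SCity, SuppID → SName lies within Part2.
PName, Color → SCity, SuppID: restricted closure across fragments reaches SCity, SuppID.
PName, SCity, Color → SuppID: restricted closure across fragments reaches SuppID.
SName → Color lies within Part1.
Every dependency is enforceable on the fragments, so the decomposition is dependency-preserving.

none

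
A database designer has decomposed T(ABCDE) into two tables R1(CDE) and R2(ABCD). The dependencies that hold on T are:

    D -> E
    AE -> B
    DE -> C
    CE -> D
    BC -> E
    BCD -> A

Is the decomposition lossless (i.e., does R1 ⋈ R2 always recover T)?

Yes

Common attributes: R1 ∩ R2 = {CD}.
Closure of {CD}: D → E applies, adding E. So (CD)⁺ = {CDE}.
This closure contains every attribute of R1, so R1 ∩ R2 → R1. The join is lossless.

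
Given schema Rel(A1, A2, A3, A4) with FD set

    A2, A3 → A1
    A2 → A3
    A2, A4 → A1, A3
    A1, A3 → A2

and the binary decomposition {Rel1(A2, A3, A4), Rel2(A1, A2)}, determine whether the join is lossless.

Common attributes: Rel1 ∩ Rel2 = {A2}.
Closure of {A2}: A2 → A3 applies, adding A3; A2, A3 → A1 applies, adding A1. So (A2)⁺ = {A1, A2, A3}.
This closure contains every attribute of Rel2, so Rel1 ∩ Rel2 → Rel2. The join is lossless.

Yes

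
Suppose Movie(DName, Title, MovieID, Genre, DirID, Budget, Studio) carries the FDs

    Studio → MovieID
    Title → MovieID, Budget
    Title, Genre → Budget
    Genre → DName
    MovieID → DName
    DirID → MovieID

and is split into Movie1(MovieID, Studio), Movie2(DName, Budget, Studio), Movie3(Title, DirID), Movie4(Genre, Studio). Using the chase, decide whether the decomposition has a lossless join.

No

Chase test. Columns are DName, Title, MovieID, Genre, DirID, Budget, Studio; row i has aⱼ where attribute j ∈ Moviei, else bᵢⱼ.
Initial tableau (one row per fragment):
  row 1: b11 b12 a3 b14 b15 b16 a7
  row 2: a1 b22 b23 b24 b25 a6 a7
  row 3: b31 a2 b33 b34 a5 b36 b37
  row 4: b41 b42 b43 a4 b45 b46 a7
Rows 1 and 2 agree on Studio; apply Studio→MovieID and equate their MovieID entries.
Rows 1 and 4 agree on Studio; apply Studio→MovieID and equate their MovieID entries.
Rows 1 and 2 agree on MovieID; apply MovieID→DName and equate their DName entries.
Rows 1 and 4 agree on MovieID; apply MovieID→DName and equate their DName entries.
No row becomes fully distinguished — the join is lossy.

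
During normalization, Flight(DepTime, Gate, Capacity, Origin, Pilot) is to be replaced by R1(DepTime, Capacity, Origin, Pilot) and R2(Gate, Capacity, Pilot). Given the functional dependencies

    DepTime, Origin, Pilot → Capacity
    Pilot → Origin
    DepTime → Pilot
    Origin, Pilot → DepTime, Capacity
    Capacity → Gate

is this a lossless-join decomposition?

Common attributes: R1 ∩ R2 = {Capacity, Pilot}.
Closure of {Capacity, Pilot}: Pilot → Origin applies, adding Origin; Origin, Pilot → DepTime, Capacity applies, adding DepTime; Capacity → Gate applies, adding Gate. So (Capacity, Pilot)⁺ = {DepTime, Gate, Capacity, Origin, Pilot}.
This closure contains every attribute of R1, so R1 ∩ R2 → R1. The join is lossless.

Yes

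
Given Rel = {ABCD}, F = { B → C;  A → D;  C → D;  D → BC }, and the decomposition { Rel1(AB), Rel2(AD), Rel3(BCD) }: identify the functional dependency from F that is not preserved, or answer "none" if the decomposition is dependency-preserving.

B → C lies within Rel3.
A → D lies within Rel2.
C → D lies within Rel3.
D → BC lies within Rel3.
Every dependency is enforceable on the fragments, so the decomposition is dependency-preserving.

none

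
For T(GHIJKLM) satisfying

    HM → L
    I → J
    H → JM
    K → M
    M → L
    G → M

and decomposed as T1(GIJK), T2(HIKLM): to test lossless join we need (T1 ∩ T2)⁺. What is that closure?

IJKLM

T1 ∩ T2 = {IK}.
I → J applies, adding J
K → M applies, adding M
M → L applies, adding L
Closure: {IJKLM}.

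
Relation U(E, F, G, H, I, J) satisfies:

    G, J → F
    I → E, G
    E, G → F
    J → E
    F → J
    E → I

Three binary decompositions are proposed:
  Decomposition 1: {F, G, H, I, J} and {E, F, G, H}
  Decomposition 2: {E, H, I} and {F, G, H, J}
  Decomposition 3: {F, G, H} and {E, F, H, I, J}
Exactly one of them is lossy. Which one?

Decomposition 1: common = {F, G, H}, closure = {E, F, G, H, I, J} → lossless.
Decomposition 2: common = {H}, closure = {H} → lossy.
Decomposition 3: common = {F, H}, closure = {E, F, G, H, I, J} → lossless.

Decomposition 2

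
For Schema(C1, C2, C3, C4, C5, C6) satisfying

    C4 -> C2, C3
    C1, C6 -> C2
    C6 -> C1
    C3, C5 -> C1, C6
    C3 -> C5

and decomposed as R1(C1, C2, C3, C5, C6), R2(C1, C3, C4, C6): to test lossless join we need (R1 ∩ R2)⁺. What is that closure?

R1 ∩ R2 = {C1, C3, C6}.
C1, C6 → C2 applies, adding C2
C3 → C5 applies, adding C5
Closure: {C1, C2, C3, C5, C6}.

C1, C2, C3, C5, C6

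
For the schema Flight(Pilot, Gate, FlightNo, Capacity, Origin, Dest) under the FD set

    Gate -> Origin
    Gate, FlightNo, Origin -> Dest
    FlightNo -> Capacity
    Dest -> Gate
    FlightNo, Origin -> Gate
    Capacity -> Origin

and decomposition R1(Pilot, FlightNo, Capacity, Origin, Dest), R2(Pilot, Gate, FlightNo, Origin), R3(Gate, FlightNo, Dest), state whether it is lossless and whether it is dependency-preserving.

Lossless test (chase): Rows 2 and 3 agree on Gate; apply Gate→Origin and equate their Origin entries. Rows 2 and 3 agree on Gate, FlightNo, Origin; apply Gate, FlightNo, Origin→Dest and equate their Dest entries. Rows 1 and 2 agree on FlightNo; apply FlightNo→Capacity and equate their Capacity entries. Rows 1 and 3 agree on FlightNo; apply FlightNo→Capacity and equate their Capacity entries. Rows 1 and 2 agree on Dest; apply Dest→Gate and equate their Gate entries. Row 1 is now all distinguished symbols — the join is lossless.
Dependency preservation: Gate, FlightNo, Origin → Dest is not contained in any single fragment, but the restricted closure of its left-hand side across the fragments still reaches the right-hand side; the remaining FDs each lie inside some fragment. All dependencies are preserved.

lossless and dependency-preserving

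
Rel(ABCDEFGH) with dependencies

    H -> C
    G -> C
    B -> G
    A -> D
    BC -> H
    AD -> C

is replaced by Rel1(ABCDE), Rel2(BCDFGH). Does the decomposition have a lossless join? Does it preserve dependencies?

lossy but dependency-preserving

Lossless test: (BCD)⁺ = {BCDGH}, which is a superkey of neither fragment — lossy.
Dependency preservation: every FD's attributes lie within a single fragment, so each can be enforced locally — preserved.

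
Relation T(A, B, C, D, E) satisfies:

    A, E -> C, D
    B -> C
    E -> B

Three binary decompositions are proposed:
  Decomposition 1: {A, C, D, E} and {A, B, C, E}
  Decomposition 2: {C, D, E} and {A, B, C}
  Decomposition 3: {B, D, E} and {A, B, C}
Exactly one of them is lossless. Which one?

Decomposition 1

Decomposition 1: common = {A, C, E}, closure = {A, B, C, D, E} → lossless.
Decomposition 2: common = {C}, closure = {C} → lossy.
Decomposition 3: common = {B}, closure = {B, C} → lossy.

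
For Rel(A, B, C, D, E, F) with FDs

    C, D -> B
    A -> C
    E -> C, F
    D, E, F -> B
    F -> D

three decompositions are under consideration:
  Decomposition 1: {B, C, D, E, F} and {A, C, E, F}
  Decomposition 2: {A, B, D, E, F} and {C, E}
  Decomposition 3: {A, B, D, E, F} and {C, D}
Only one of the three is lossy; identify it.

Decomposition 3

Decomposition 1: common = {C, E, F}, closure = {B, C, D, E, F} → lossless.
Decomposition 2: common = {E}, closure = {B, C, D, E, F} → lossless.
Decomposition 3: common = {D}, closure = {D} → lossy.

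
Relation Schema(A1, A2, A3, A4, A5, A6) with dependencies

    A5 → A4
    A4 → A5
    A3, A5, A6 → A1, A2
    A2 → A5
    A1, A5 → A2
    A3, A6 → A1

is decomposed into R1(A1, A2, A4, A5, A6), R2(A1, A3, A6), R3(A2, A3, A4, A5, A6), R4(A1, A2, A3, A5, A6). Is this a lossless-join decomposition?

Chase test. Columns are A1, A2, A3, A4, A5, A6; row i has aⱼ where attribute j ∈ Ri, else bᵢⱼ.
Initial tableau (one row per fragment):
  row 1: a1 a2 b13 a4 a5 a6
  row 2: a1 b22 a3 b24 b25 a6
  row 3: b31 a2 a3 a4 a5 a6
  row 4: a1 a2 a3 b44 a5 a6
Rows 1 and 4 agree on A5; apply A5→A4 and equate their A4 entries.
Rows 3 and 4 agree on A3, A5, A6; apply A3, A5, A6→A1, A2 and equate their A1, A2 entries.
Row 3 is now all distinguished symbols — the join is lossless.

Yes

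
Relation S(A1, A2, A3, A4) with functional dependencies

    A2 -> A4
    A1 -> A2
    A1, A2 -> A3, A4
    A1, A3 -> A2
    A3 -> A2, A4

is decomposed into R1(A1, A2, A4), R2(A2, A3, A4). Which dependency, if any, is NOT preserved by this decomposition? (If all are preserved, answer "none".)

Check A1, A2 → A3, A4: no single fragment contains all of {A1, A2, A3, A4}, and the restricted closure of {A1, A2} across the fragments never reaches {A3, A4}.
A2 → A4 is preserved.
A1 → A2 is preserved.
A1, A3 → A2 is preserved.
A3 → A2, A4 is preserved.

A1, A2 -> A3, A4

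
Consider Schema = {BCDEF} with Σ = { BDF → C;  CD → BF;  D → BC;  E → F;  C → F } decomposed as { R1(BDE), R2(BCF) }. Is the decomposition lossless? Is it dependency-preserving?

lossy and not dependency-preserving

Lossless test: (B)⁺ = {B}, which is a superkey of neither fragment — lossy.
Dependency preservation: the restricted closure of {BDF} across the fragments never reaches {C}, so BDF → C cannot be enforced without a join — not preserved.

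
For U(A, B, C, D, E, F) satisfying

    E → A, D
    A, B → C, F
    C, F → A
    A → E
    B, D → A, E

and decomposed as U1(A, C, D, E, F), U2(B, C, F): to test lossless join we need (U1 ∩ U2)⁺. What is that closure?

U1 ∩ U2 = {C, F}.
C, F → A applies, adding A
A → E applies, adding E
E → A, D applies, adding D
Closure: {A, C, D, E, F}.

A, C, D, E, F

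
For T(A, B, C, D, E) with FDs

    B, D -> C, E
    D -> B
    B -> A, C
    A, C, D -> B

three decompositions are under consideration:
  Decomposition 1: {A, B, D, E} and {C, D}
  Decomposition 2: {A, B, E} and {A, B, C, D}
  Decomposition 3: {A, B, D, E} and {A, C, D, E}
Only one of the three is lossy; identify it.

Decomposition 1: common = {D}, closure = {A, B, C, D, E} → lossless.
Decomposition 2: common = {A, B}, closure = {A, B, C} → lossy.
Decomposition 3: common = {A, D, E}, closure = {A, B, C, D, E} → lossless.

Decomposition 2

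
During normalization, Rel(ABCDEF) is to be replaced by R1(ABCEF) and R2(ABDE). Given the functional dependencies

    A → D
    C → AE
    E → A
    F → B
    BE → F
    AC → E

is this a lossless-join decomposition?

Common attributes: R1 ∩ R2 = {ABE}.
Closure of {ABE}: A → D applies, adding D; BE → F applies, adding F. So (ABE)⁺ = {ABDEF}.
This closure contains every attribute of R2, so R1 ∩ R2 → R2. The join is lossless.

Yes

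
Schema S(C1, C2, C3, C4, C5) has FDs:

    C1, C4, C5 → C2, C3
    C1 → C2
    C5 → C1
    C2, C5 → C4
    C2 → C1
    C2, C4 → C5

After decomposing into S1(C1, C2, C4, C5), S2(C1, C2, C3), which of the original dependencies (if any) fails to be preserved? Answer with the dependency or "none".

Check C1, C4, C5 → C2, C3: no single fragment contains all of {C1, C2, C3, C4, C5}, and the restricted closure of {C1, C4, C5} across the fragments never reaches {C2, C3}.
C1 → C2 is preserved.
C5 → C1 is preserved.
C2, C5 → C4 is preserved.
C2 → C1 is preserved.
C2, C4 → C5 is preserved.

C1, C4, C5 → C2, C3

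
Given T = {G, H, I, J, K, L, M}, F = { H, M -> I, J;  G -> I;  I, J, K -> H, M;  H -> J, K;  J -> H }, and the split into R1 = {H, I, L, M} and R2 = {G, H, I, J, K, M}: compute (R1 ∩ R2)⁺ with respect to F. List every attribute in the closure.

R1 ∩ R2 = {H, I, M}.
H, M → I, J applies, adding J
H → J, K applies, adding K
Closure: {H, I, J, K, M}.

H, I, J, K, M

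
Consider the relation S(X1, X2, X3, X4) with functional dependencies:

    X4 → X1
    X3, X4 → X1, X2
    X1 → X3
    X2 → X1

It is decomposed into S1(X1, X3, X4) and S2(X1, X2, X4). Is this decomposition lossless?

Yes

Common attributes: S1 ∩ S2 = {X1, X4}.
Closure of {X1, X4}: X1 → X3 applies, adding X3; X3, X4 → X1, X2 applies, adding X2. So (X1, X4)⁺ = {X1, X2, X3, X4}.
This closure contains every attribute of S1, so S1 ∩ S2 → S1. The join is lossless.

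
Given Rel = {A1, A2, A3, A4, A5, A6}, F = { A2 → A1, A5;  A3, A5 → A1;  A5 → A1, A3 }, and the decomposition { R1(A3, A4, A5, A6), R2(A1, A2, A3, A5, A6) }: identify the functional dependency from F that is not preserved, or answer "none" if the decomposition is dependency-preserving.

none

A2 → A1, A5 lies within R2.
A3, A5 → A1 lies within R2.
A5 → A1, A3 lies within R2.
Every dependency is enforceable on the fragments, so the decomposition is dependency-preserving.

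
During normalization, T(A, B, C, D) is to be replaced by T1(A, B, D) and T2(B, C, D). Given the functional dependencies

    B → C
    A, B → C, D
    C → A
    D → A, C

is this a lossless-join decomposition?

Common attributes: T1 ∩ T2 = {B, D}.
Closure of {B, D}: B → C applies, adding C; C → A applies, adding A. So (B, D)⁺ = {A, B, C, D}.
This closure contains every attribute of T1, so T1 ∩ T2 → T1. The join is lossless.

Yes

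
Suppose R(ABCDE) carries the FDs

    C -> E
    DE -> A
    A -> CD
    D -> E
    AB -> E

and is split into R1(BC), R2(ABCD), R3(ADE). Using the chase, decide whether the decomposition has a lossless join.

Yes

Chase test. Columns are ABCDE; row i has aⱼ where attribute j ∈ Ri, else bᵢⱼ.
Initial tableau (one row per fragment):
  row 1: b11 a2 a3 b14 b15
  row 2: a1 a2 a3 a4 b25
  row 3: a1 b32 b33 a4 a5
Rows 1 and 2 agree on C; apply C→E and equate their E entries.
Rows 2 and 3 agree on A; apply A→CD and equate their CD entries.
Rows 2 and 3 agree on D; apply D→E and equate their E entries.
Row 2 is now all distinguished symbols — the join is lossless.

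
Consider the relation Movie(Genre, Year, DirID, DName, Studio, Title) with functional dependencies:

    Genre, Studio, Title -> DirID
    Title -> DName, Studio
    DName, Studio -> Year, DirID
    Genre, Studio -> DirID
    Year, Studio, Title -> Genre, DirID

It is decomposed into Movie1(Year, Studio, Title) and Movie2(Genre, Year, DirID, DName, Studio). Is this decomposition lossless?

No

Common attributes: Movie1 ∩ Movie2 = {Year, Studio}.
No dependency enlarges {Year, Studio}, so (Year, Studio)⁺ = {Year, Studio}.
The closure contains neither all of Movie1 = {Year, Studio, Title} nor all of Movie2 = {Genre, Year, DirID, DName, Studio}, so the common attributes are not a superkey of either fragment. The join is lossy.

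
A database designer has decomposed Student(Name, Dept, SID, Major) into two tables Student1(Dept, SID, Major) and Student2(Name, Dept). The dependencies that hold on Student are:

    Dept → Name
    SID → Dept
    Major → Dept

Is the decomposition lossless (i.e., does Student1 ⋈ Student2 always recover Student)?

Yes

Common attributes: Student1 ∩ Student2 = {Dept}.
Closure of {Dept}: Dept → Name applies, adding Name. So (Dept)⁺ = {Name, Dept}.
This closure contains every attribute of Student2, so Student1 ∩ Student2 → Student2. The join is lossless.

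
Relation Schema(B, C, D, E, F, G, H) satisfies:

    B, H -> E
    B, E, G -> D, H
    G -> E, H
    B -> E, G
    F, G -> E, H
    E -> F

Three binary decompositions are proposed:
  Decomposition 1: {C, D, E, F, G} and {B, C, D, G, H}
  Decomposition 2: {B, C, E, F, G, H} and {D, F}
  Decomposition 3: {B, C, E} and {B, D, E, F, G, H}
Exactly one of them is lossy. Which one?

Decomposition 1: common = {C, D, G}, closure = {C, D, E, F, G, H} → lossless.
Decomposition 2: common = {F}, closure = {F} → lossy.
Decomposition 3: common = {B, E}, closure = {B, D, E, F, G, H} → lossless.

Decomposition 2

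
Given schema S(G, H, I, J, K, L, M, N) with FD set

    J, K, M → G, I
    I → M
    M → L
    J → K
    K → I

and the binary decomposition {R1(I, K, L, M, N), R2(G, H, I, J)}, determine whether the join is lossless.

Common attributes: R1 ∩ R2 = {I}.
Closure of {I}: I → M applies, adding M; M → L applies, adding L. So (I)⁺ = {I, L, M}.
The closure contains neither all of R1 = {I, K, L, M, N} nor all of R2 = {G, H, I, J}, so the common attributes are not a superkey of either fragment. The join is lossy.

No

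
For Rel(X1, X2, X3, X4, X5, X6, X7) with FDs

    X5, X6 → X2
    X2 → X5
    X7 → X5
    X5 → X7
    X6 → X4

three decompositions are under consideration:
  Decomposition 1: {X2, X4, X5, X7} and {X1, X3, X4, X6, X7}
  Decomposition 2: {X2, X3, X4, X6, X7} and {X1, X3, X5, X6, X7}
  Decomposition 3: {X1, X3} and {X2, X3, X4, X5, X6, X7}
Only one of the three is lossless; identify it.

Decomposition 1: common = {X4, X7}, closure = {X4, X5, X7} → lossy.
Decomposition 2: common = {X3, X6, X7}, closure = {X2, X3, X4, X5, X6, X7} → lossless.
Decomposition 3: common = {X3}, closure = {X3} → lossy.

Decomposition 2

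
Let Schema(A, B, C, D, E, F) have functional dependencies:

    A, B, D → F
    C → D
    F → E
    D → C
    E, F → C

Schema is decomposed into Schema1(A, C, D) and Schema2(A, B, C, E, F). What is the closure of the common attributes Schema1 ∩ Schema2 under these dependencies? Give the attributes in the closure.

A, C, D

Schema1 ∩ Schema2 = {A, C}.
C → D applies, adding D
Closure: {A, C, D}.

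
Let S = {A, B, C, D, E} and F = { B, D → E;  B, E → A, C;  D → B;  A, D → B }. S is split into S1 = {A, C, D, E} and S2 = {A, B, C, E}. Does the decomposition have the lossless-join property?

Common attributes: S1 ∩ S2 = {A, C, E}.
No dependency enlarges {A, C, E}, so (A, C, E)⁺ = {A, C, E}.
The closure contains neither all of S1 = {A, C, D, E} nor all of S2 = {A, B, C, E}, so the common attributes are not a superkey of either fragment. The join is lossy.

No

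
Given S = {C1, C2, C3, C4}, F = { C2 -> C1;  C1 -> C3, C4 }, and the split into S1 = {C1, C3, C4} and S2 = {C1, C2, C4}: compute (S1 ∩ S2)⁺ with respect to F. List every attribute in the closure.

S1 ∩ S2 = {C1, C4}.
C1 → C3, C4 applies, adding C3
Closure: {C1, C3, C4}.

C1, C3, C4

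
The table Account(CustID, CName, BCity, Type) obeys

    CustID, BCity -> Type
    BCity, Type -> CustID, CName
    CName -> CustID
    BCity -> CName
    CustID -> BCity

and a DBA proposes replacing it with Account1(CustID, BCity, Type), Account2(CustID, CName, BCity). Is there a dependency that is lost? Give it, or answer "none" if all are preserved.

none

CustID, BCity → Type lies within Account1.
BCity, Type → CustID, CName: restricted closure across fragments reaches CustID, CName.
CName → CustID lies within Account2.
BCity → CName lies within Account2.
CustID → BCity lies within Account1.
Every dependency is enforceable on the fragments, so the decomposition is dependency-preserving.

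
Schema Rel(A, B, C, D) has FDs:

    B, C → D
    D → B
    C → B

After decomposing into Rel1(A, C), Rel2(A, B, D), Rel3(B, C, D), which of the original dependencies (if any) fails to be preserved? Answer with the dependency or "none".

none

B, C → D lies within Rel3.
D → B lies within Rel2.
C → B lies within Rel3.
Every dependency is enforceable on the fragments, so the decomposition is dependency-preserving.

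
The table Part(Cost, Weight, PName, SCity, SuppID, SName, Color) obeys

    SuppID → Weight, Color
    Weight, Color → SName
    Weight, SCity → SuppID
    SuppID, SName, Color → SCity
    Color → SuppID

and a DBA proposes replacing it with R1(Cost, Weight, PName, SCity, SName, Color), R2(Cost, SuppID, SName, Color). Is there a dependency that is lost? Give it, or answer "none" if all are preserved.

none

SuppID → Weight, Color: restricted closure across fragments reaches Weight, Color.
Weight, Color → SName lies within R1.
Weight, SCity → SuppID: restricted closure across fragments reaches SuppID.
SuppID, SName, Color → SCity: restricted closure across fragments reaches SCity.
Color → SuppID lies within R2.
Every dependency is enforceable on the fragments, so the decomposition is dependency-preserving.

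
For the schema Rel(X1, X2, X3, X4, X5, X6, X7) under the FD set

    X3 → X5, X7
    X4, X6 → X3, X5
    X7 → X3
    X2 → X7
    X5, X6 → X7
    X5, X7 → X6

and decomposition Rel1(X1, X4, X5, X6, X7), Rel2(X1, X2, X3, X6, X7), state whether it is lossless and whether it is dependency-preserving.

lossy but dependency-preserving

Lossless test: (X1, X6, X7)⁺ = {X1, X3, X5, X6, X7}, which is a superkey of neither fragment — lossy.
Dependency preservation: X3 → X5, X7; X4, X6 → X3, X5 are not contained in any single fragment, but the restricted closure of each left-hand side across the fragments still reaches the right-hand side; the remaining FDs each lie inside some fragment. All dependencies are preserved.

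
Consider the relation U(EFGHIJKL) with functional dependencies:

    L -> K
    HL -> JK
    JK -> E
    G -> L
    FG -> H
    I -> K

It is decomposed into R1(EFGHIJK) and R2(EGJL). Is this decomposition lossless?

Yes

Common attributes: R1 ∩ R2 = {EGJ}.
Closure of {EGJ}: G → L applies, adding L; L → K applies, adding K. So (EGJ)⁺ = {EGJKL}.
This closure contains every attribute of R2, so R1 ∩ R2 → R2. The join is lossless.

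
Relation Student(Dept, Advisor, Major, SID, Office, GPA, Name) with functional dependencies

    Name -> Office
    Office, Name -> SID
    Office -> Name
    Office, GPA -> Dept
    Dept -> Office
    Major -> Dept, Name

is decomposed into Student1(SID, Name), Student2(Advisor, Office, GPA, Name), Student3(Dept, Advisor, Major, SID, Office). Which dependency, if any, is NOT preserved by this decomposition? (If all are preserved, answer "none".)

Office, GPA -> Dept

Check Office, GPA → Dept: no single fragment contains all of {Dept, Office, GPA}, and the restricted closure of {Office, GPA} across the fragments never reaches {Dept}.
Name → Office is preserved.
Office, Name → SID is preserved.
Office → Name is preserved.
Dept → Office is preserved.
Major → Dept, Name is preserved.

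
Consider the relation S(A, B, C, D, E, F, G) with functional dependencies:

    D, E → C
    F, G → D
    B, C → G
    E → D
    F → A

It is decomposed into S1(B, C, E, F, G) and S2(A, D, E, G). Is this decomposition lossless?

No

Common attributes: S1 ∩ S2 = {E, G}.
Closure of {E, G}: E → D applies, adding D; D, E → C applies, adding C. So (E, G)⁺ = {C, D, E, G}.
The closure contains neither all of S1 = {B, C, E, F, G} nor all of S2 = {A, D, E, G}, so the common attributes are not a superkey of either fragment. The join is lossy.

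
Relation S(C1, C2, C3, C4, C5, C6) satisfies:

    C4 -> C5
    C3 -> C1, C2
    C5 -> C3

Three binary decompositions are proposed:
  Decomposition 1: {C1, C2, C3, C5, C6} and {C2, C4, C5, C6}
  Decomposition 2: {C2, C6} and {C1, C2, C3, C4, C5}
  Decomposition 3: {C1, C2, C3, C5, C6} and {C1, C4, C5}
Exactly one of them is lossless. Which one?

Decomposition 1: common = {C2, C5, C6}, closure = {C1, C2, C3, C5, C6} → lossless.
Decomposition 2: common = {C2}, closure = {C2} → lossy.
Decomposition 3: common = {C1, C5}, closure = {C1, C2, C3, C5} → lossy.

Decomposition 1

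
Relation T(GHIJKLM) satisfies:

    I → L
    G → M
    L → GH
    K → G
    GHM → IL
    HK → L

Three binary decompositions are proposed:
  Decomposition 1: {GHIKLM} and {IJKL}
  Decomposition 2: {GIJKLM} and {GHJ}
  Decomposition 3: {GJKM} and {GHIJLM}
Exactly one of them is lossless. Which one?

Decomposition 1: common = {IKL}, closure = {GHIKLM} → lossless.
Decomposition 2: common = {GJ}, closure = {GJM} → lossy.
Decomposition 3: common = {GJM}, closure = {GJM} → lossy.

Decomposition 1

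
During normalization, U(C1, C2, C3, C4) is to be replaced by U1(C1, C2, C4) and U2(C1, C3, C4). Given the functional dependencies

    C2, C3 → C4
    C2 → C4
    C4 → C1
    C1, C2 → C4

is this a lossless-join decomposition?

Common attributes: U1 ∩ U2 = {C1, C4}.
No dependency enlarges {C1, C4}, so (C1, C4)⁺ = {C1, C4}.
The closure contains neither all of U1 = {C1, C2, C4} nor all of U2 = {C1, C3, C4}, so the common attributes are not a superkey of either fragment. The join is lossy.

No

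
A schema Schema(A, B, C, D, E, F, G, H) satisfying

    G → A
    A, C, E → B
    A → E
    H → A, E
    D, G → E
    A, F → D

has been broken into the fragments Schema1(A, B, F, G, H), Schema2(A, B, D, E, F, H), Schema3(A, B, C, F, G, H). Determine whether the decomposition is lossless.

Yes

Chase test. Columns are A, B, C, D, E, F, G, H; row i has aⱼ where attribute j ∈ Schemai, else bᵢⱼ.
Initial tableau (one row per fragment):
  row 1: a1 a2 b13 b14 b15 a6 a7 a8
  row 2: a1 a2 b23 a4 a5 a6 b27 a8
  row 3: a1 a2 a3 b34 b35 a6 a7 a8
Rows 1 and 2 agree on A; apply A→E and equate their E entries.
Rows 1 and 3 agree on A; apply A→E and equate their E entries.
Rows 1 and 2 agree on A, F; apply A, F→D and equate their D entries.
Rows 1 and 3 agree on A, F; apply A, F→D and equate their D entries.
Row 3 is now all distinguished symbols — the join is lossless.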